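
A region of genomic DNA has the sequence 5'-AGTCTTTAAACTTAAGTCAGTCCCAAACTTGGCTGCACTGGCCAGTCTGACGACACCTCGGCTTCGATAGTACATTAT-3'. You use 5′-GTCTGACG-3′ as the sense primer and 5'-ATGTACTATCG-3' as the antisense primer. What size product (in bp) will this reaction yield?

31 bp

Scanning the template, GTCTGACG occurs at positions 45–52; this primer anneals to the bottom strand there with its 3' end pointing downstream.
Taking the reverse complement of ATGTACTATCG gives CGATAGTACAT, found at positions 65–75 on the template; the primer anneals here to the top strand with its 3' end pointing upstream.
Product length = (reverse-primer end) − (forward-primer start) + 1 = 75 − 45 + 1 = 31 bp.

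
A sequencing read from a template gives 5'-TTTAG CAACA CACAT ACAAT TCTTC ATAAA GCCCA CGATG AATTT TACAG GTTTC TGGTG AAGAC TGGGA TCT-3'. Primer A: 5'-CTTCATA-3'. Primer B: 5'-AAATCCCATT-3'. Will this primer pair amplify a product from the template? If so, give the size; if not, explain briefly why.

No product — primer B has no binding site in the template.

Primer B (AAATCCCATT) does not match the top strand, and its reverse complement AATGGGATTT does not match either.
With no annealing site for primer B, no amplification occurs.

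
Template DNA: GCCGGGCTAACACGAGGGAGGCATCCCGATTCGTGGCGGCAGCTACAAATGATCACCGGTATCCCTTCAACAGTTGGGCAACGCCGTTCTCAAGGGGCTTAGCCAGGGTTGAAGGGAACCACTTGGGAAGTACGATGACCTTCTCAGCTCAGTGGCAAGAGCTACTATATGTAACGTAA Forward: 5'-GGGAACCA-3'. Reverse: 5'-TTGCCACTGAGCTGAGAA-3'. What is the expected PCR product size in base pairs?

45 bp

Forward primer GGGAACCA is found on the top strand at positions 114–121.
Reverse complement of the reverse primer: TTCTCAGCTCAGTGGCAA. This occurs on the top strand at positions 141–158.
Product length = (reverse-primer end) − (forward-primer start) + 1 = 158 − 114 + 1 = 45 bp.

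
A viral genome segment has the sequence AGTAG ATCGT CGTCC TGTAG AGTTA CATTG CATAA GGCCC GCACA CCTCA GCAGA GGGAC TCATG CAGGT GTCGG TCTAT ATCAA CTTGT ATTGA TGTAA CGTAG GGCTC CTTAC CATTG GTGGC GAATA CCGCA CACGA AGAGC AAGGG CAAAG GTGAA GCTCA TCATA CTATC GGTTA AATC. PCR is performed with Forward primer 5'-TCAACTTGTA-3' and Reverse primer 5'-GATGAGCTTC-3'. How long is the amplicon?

Forward primer TCAACTTGTA is found on the top strand at positions 82–91.
Reverse complement of the reverse primer: GAAGCTCATC. This occurs on the top strand at positions 158–167.
Product length = (reverse-primer end) − (forward-primer start) + 1 = 167 − 82 + 1 = 86 bp.

86 bp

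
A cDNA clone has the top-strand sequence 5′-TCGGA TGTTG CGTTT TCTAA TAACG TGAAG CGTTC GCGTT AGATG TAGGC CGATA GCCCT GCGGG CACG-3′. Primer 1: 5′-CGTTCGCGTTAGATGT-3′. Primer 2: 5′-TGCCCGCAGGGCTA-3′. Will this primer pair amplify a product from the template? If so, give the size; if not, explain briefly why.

Primer 1 (CGTTCGCGTTAGATGT) matches the top strand at positions 31–46; it acts as a forward primer.
Primer 2's reverse complement is TAGCCCTGCGGGCA, matching the top strand at positions 54–67; it acts as a reverse primer.
The 3' ends face each other across positions 31–67, giving a 37 bp product.

Yes — a 37 bp product.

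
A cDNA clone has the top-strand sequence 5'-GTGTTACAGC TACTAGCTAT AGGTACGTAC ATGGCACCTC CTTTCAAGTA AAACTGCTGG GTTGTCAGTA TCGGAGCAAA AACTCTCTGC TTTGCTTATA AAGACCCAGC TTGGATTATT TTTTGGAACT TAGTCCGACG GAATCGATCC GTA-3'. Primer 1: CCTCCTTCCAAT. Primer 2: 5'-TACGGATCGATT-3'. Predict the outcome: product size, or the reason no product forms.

No product — primer 1 has no binding site in the template.

Primer 1 (CCTCCTTCCAAT) does not match the top strand, and its reverse complement ATTGGAAGGAGG does not match either.
With no annealing site for primer 1, no amplification occurs.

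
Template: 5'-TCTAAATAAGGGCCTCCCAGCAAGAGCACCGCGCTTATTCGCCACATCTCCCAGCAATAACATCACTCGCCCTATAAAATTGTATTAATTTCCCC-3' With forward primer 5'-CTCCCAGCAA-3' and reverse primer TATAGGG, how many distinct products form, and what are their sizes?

The forward primer CTCCCAGCAA matches the top strand at positions 14–23, 48–57.
The reverse primer's reverse complement is CCCTATA, matching at positions 70–76.
Each forward site pairs with the reverse site to give a product ending at position 76: sizes 63, 29 bp.

Two products: 63 bp, 29 bp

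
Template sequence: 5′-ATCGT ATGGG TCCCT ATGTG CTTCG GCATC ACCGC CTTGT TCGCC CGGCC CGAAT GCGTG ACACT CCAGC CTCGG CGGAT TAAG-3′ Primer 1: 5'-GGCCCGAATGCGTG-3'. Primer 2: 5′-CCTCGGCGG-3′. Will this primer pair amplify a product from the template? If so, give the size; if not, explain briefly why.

Primer 1 (GGCCCGAATGCGTG) matches the top strand at positions 47–60 (3' end points downstream).
Primer 2 (CCTCGGCGG) also matches the top strand directly, at positions 70–78 — its reverse complement CCGCCGAGG is not present.
Both primers anneal to the bottom strand with 3' ends pointing the same way, so neither can prime synthesis back toward the other.

No product — both primers anneal to the same strand and extend in the same direction.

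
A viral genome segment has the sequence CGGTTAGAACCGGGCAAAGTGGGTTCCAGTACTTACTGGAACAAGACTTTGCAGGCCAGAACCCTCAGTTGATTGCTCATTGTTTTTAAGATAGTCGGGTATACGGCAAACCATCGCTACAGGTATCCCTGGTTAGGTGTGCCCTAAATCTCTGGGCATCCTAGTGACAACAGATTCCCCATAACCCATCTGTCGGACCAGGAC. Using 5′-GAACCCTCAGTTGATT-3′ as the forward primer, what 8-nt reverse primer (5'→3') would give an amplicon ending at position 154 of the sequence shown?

The forward primer binds at positions 59–74; the product's 3' end on the top strand is position 154.
The reverse primer anneals to the top strand over positions 147–154, i.e. to AATCTCTG.
Its sequence written 5'→3' is the reverse complement: CAGAGATT.

5'-CAGAGATT-3'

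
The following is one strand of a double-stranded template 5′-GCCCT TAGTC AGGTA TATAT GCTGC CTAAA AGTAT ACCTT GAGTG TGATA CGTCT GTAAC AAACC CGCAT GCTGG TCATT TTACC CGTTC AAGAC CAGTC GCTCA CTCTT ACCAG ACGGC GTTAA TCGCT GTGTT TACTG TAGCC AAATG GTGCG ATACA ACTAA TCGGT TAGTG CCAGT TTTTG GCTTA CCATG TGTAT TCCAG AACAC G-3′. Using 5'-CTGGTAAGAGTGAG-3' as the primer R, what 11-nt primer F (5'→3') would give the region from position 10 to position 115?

The reverse primer's reverse complement CTCACTCTTACCAG matches the template at positions 102–115; the product starts at position 10.
The forward primer is identical to the top strand over positions 10–20: CAGGTATATAT.

5'-CAGGTATATAT-3'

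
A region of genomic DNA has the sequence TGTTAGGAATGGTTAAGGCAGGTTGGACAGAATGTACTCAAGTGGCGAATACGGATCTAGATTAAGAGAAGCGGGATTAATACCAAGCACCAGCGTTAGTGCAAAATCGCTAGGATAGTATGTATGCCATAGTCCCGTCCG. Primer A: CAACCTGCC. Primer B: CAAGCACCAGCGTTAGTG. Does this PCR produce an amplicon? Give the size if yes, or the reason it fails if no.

No product — the primers' 3' ends point away from each other.

Primer A (CAACCTGCC) has reverse complement GGCAGGTTG, which matches the top strand at positions 17–25; primer A anneals to the top strand there with its 3' end pointing upstream toward position 17.
Primer B (CAAGCACCAGCGTTAGTG) matches the top strand directly at positions 84–101; it anneals to the bottom strand with its 3' end pointing downstream toward position 101.
The 3' ends diverge (primer A extends toward position 1, primer B toward position 141), so the primers never converge on a shared product.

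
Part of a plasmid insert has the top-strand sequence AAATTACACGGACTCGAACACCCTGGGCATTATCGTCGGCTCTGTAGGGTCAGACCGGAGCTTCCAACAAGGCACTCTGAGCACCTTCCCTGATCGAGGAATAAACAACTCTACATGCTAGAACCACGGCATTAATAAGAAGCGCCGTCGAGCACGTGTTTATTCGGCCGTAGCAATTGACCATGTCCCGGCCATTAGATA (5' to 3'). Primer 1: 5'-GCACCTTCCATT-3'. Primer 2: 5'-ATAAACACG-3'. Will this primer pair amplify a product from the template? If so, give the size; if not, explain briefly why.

Primer 1 (GCACCTTCCATT) does not match the top strand, and its reverse complement AATGGAAGGTGC does not match either.
With no annealing site for primer 1, no amplification occurs.

No product — primer 1 has no binding site in the template.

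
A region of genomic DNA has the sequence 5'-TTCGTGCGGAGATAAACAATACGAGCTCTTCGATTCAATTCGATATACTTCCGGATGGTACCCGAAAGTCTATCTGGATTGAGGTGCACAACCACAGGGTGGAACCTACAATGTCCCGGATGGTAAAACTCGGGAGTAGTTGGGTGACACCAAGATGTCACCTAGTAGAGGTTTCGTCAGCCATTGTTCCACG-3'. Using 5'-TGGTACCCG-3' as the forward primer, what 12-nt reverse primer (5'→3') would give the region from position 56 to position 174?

5'-AAACCTCTACTA-3'

The product's 3' end on the top strand is position 174.
The reverse primer anneals to the top strand over positions 163–174, i.e. to TAGTAGAGGTTT.
Its sequence written 5'→3' is the reverse complement: AAACCTCTACTA.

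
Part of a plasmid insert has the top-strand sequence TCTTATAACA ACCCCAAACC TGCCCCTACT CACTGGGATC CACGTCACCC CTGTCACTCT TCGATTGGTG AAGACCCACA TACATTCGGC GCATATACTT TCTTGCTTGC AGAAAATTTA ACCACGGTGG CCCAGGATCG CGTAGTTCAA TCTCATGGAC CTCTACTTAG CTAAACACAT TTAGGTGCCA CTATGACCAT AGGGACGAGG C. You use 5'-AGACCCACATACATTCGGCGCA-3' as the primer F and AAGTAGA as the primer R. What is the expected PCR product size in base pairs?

Scanning the template, AGACCCACATACATTCGGCGCA occurs at positions 72–93; this primer anneals to the bottom strand there with its 3' end pointing downstream.
The reverse primer's reverse complement is TCTACTT, which matches the template at positions 162–168.
Product length = (reverse-primer end) − (forward-primer start) + 1 = 168 − 72 + 1 = 97 bp.

97 bp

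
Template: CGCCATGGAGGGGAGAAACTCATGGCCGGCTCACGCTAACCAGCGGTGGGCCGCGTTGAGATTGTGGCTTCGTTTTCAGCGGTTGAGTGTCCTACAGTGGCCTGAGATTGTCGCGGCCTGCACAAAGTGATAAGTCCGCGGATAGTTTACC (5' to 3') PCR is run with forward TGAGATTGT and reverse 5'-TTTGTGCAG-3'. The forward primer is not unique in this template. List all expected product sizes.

70 bp, 24 bp

The forward primer TGAGATTGT matches the top strand at positions 57–65, 103–111.
The reverse primer's reverse complement is CTGCACAAA, matching at positions 118–126.
Each forward site pairs with the reverse site to give a product ending at position 126: sizes 70, 24 bp.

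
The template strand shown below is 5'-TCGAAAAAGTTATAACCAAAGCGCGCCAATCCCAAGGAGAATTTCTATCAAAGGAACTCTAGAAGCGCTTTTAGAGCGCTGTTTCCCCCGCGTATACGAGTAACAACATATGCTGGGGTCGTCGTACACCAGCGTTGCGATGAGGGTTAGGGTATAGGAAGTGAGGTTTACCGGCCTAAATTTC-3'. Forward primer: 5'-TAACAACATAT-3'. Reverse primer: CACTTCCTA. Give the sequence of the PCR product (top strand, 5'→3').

Forward primer TAACAACATAT is found on the top strand at positions 101–111.
Taking the reverse complement of CACTTCCTA gives TAGGAAGTG, found at positions 155–163 on the template; the primer anneals here to the top strand with its 3' end pointing upstream.
The product is the template from position 101 through 163 (63 bp).

5'-TAACAACATATGCTGGGGTCGTCGTACACCAGCGTTGCGATGAGGGTTAGGGTATAGGAAGTG-3'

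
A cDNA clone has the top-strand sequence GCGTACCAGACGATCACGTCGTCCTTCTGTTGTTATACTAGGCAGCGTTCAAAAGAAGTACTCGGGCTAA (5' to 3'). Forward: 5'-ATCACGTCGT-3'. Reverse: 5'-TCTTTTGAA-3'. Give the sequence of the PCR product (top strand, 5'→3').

Scanning the template, ATCACGTCGT occurs at positions 13–22; this primer anneals to the bottom strand there with its 3' end pointing downstream.
Reverse complement of the reverse primer: TTCAAAAGA. This occurs on the top strand at positions 48–56.
The product is the template from position 13 through 56 (44 bp).

5'-ATCACGTCGTCCTTCTGTTGTTATACTAGGCAGCGTTCAAAAGA-3'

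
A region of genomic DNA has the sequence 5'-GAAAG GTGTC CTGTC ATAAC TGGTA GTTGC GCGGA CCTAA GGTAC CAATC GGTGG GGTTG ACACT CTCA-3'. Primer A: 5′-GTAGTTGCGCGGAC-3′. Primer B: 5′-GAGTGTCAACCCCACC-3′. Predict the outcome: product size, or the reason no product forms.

Primer A (GTAGTTGCGCGGAC) matches the top strand at positions 23–36; it acts as a forward primer.
Primer B's reverse complement is GGTGGGGTTGACACTC, matching the top strand at positions 51–66; it acts as a reverse primer.
The 3' ends face each other across positions 23–66, giving a 44 bp product.

Yes — a 44 bp product.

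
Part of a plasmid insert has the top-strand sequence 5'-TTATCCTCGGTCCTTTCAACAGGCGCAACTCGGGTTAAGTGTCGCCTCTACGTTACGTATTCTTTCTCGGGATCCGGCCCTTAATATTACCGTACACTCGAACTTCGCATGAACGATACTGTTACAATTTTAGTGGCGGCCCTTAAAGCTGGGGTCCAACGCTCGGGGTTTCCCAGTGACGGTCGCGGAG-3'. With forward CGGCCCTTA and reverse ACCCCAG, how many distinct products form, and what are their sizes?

Two products: 81 bp, 19 bp

The forward primer CGGCCCTTA matches the top strand at positions 75–83, 137–145.
The reverse primer's reverse complement is CTGGGGT, matching at positions 149–155.
Each forward site pairs with the reverse site to give a product ending at position 155: sizes 81, 19 bp.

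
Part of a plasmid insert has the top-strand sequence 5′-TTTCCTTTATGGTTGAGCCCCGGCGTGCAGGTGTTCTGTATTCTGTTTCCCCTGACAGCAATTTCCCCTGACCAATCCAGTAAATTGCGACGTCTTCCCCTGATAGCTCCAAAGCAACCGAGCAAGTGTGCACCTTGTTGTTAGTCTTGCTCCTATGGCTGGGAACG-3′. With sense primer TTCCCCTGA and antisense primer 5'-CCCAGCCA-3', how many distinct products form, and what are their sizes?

Three products: 117 bp, 101 bp, 69 bp

The forward primer TTCCCCTGA matches the top strand at positions 47–55, 63–71, 95–103.
The reverse primer's reverse complement is TGGCTGGG, matching at positions 156–163.
Each forward site pairs with the reverse site to give a product ending at position 163: sizes 117, 101, 69 bp.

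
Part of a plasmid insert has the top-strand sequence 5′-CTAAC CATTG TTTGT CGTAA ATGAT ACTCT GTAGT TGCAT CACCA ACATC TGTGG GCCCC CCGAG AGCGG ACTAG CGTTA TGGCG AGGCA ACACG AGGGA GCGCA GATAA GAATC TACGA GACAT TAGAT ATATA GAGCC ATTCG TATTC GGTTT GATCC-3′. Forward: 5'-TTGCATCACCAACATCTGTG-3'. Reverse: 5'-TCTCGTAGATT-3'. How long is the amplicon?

88 bp

Scanning the template, TTGCATCACCAACATCTGTG occurs at positions 35–54; this primer anneals to the bottom strand there with its 3' end pointing downstream.
Taking the reverse complement of TCTCGTAGATT gives AATCTACGAGA, found at positions 112–122 on the template; the primer anneals here to the top strand with its 3' end pointing upstream.
The product runs from position 35 to position 122, so its length is 122 − 35 + 1 = 88 bp.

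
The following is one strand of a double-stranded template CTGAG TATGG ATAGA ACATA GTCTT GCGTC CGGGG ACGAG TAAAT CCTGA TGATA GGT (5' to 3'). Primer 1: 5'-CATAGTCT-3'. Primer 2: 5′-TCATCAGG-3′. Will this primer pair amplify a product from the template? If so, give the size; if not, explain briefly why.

Yes — a 37 bp product.

Primer 1 (CATAGTCT) matches the top strand at positions 17–24; it acts as a forward primer.
Primer 2's reverse complement is CCTGATGA, matching the top strand at positions 46–53; it acts as a reverse primer.
The 3' ends face each other across positions 17–53, giving a 37 bp product.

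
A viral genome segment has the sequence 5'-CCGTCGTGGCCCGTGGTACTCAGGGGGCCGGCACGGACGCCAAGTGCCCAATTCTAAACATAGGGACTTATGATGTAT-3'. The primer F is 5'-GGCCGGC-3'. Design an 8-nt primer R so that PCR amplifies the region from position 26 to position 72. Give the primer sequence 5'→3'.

The product's 3' end on the top strand is position 72.
The reverse primer anneals to the top strand over positions 65–72, i.e. to GACTTATG.
Its sequence written 5'→3' is the reverse complement: CATAAGTC.

5'-CATAAGTC-3'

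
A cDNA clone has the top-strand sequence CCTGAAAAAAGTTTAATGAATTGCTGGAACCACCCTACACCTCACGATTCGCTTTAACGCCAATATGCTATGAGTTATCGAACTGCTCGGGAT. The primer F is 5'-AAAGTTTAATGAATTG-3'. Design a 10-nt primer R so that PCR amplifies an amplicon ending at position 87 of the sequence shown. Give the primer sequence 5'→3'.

The forward primer binds at positions 8–23; the product's 3' end on the top strand is position 87.
The reverse primer anneals to the top strand over positions 78–87, i.e. to TCGAACTGCT.
Its sequence written 5'→3' is the reverse complement: AGCAGTTCGA.

5'-AGCAGTTCGA-3'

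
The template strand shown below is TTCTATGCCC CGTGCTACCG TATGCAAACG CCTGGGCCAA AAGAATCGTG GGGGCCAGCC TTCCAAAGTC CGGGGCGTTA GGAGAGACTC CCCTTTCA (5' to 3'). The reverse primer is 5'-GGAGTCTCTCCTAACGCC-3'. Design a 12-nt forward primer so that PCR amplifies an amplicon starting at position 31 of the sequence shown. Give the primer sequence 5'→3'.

5'-CCTGGGCCAAAA-3'

The reverse primer's reverse complement GGCGTTAGGAGAGACTCC matches the template at positions 74–91; the product starts at position 31.
The forward primer is identical to the top strand over positions 31–42: CCTGGGCCAAAA.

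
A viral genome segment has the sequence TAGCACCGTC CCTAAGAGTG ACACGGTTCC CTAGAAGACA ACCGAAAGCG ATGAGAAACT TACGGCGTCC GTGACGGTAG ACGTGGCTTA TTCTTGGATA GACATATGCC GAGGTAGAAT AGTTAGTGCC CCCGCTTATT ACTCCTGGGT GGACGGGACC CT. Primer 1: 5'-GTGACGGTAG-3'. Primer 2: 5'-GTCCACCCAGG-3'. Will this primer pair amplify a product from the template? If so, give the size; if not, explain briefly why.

Primer 1 (GTGACGGTAG) matches the top strand at positions 71–80; it acts as a forward primer.
Primer 2's reverse complement is CCTGGGTGGAC, matching the top strand at positions 144–154; it acts as a reverse primer.
The 3' ends face each other across positions 71–154, giving an 84 bp product.

Yes — an 84 bp product.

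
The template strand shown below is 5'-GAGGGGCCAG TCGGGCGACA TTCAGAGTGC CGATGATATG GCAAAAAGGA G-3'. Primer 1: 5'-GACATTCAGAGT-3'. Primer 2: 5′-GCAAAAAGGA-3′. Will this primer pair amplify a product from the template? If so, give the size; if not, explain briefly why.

Primer 1 (GACATTCAGAGT) matches the top strand at positions 17–28 (3' end points downstream).
Primer 2 (GCAAAAAGGA) also matches the top strand directly, at positions 41–50 — its reverse complement TCCTTTTTGC is not present.
Both primers anneal to the bottom strand with 3' ends pointing the same way, so neither can prime synthesis back toward the other.

No product — both primers anneal to the same strand and extend in the same direction.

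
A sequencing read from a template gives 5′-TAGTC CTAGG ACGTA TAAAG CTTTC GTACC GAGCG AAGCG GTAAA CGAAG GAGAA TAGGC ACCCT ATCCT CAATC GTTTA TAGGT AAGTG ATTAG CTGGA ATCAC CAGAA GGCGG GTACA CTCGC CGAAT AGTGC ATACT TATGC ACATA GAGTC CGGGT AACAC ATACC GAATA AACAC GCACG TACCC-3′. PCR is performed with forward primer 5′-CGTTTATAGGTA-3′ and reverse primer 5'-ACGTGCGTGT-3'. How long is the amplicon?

112 bp

Forward primer CGTTTATAGGTA is found on the top strand at positions 75–86.
Taking the reverse complement of ACGTGCGTGT gives ACACGCACGT, found at positions 177–186 on the template; the primer anneals here to the top strand with its 3' end pointing upstream.
The product runs from position 75 to position 186, so its length is 186 − 75 + 1 = 112 bp.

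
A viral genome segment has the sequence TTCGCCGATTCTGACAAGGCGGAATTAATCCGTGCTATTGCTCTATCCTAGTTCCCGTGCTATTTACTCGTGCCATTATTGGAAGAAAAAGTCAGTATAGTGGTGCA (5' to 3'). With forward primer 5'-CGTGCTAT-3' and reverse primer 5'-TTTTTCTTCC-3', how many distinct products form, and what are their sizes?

Two products: 60 bp, 35 bp

The forward primer CGTGCTAT matches the top strand at positions 31–38, 56–63.
The reverse primer's reverse complement is GGAAGAAAAA, matching at positions 81–90.
Each forward site pairs with the reverse site to give a product ending at position 90: sizes 60, 35 bp.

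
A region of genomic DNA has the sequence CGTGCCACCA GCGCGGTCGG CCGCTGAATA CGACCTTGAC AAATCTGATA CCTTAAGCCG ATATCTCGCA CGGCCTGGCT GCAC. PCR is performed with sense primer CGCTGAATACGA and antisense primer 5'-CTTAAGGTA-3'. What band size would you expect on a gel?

36 bp

Scanning the template, CGCTGAATACGA occurs at positions 22–33; this primer anneals to the bottom strand there with its 3' end pointing downstream.
The reverse primer's reverse complement is TACCTTAAG, which matches the template at positions 49–57.
Product length = (reverse-primer end) − (forward-primer start) + 1 = 57 − 22 + 1 = 36 bp.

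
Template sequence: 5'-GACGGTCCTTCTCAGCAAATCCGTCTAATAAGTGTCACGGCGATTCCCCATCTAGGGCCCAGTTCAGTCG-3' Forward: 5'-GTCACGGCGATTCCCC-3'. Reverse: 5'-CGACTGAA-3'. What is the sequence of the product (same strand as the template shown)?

5'-GTCACGGCGATTCCCCATCTAGGGCCCAGTTCAGTCG-3'

Forward primer GTCACGGCGATTCCCC is found on the top strand at positions 34–49.
Taking the reverse complement of CGACTGAA gives TTCAGTCG, found at positions 63–70 on the template; the primer anneals here to the top strand with its 3' end pointing upstream.
The product is the template from position 34 through 70 (37 bp).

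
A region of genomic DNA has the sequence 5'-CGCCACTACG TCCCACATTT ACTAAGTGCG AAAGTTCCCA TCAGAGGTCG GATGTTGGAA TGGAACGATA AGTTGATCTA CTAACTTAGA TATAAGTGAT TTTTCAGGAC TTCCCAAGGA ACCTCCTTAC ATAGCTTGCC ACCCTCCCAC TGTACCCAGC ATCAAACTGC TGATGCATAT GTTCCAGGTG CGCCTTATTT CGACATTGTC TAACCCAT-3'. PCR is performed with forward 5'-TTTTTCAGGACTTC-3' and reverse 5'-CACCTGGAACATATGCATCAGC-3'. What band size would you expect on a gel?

91 bp

The forward primer matches the template at positions 100–113.
The reverse primer's reverse complement is GCTGATGCATATGTTCCAGGTG, which matches the template at positions 169–190.
Product length = (reverse-primer end) − (forward-primer start) + 1 = 190 − 100 + 1 = 91 bp.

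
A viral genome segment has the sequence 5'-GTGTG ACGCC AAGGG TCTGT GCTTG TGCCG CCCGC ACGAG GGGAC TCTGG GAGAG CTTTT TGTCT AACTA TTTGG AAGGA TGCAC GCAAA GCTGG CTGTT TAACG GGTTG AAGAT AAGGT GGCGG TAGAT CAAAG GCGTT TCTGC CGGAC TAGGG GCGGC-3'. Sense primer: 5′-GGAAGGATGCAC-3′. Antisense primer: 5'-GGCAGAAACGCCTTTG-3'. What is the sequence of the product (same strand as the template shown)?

5'-GGAAGGATGCACGCAAAGCTGGCTGTTTAACGGGTTGAAGATAAGGTGGCGGTAGATCAAAGGCGTTTCTGCC-3'

The forward primer matches the template at positions 74–85.
Taking the reverse complement of GGCAGAAACGCCTTTG gives CAAAGGCGTTTCTGCC, found at positions 131–146 on the template; the primer anneals here to the top strand with its 3' end pointing upstream.
The product is the template from position 74 through 146 (73 bp).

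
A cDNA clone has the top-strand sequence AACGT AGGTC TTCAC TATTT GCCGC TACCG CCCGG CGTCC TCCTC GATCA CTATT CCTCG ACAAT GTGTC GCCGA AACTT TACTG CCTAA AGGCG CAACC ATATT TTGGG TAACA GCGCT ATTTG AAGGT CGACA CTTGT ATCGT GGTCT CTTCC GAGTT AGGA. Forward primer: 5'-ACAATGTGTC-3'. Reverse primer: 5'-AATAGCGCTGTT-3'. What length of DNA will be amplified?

63 bp

The forward primer matches the template at positions 61–70.
The reverse primer's reverse complement is AACAGCGCTATT, which matches the template at positions 112–123.
Amplicon spans positions 61–123: 63 bp.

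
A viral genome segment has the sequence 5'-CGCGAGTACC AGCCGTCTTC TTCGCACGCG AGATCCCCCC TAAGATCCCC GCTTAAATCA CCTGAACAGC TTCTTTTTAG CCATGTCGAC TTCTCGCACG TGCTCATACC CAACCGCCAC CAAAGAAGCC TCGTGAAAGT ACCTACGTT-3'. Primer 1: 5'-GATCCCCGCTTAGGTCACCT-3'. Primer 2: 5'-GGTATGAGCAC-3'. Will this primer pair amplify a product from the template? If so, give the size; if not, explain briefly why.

Primer 1 (GATCCCCGCTTAGGTCACCT) does not match the top strand, and its reverse complement AGGTGACCTAAGCGGGGATC does not match either.
With no annealing site for primer 1, no amplification occurs.

No product — primer 1 has no binding site in the template.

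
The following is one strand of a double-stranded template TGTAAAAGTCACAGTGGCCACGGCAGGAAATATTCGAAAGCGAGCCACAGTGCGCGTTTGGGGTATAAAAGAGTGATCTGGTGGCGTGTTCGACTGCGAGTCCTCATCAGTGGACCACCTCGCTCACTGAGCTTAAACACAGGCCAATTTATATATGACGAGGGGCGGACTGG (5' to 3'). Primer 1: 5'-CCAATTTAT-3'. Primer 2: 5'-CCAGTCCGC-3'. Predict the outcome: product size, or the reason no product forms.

Primer 1 (CCAATTTAT) matches the top strand at positions 144–152; it acts as a forward primer.
Primer 2's reverse complement is GCGGACTGG, matching the top strand at positions 165–173; it acts as a reverse primer.
The 3' ends face each other across positions 144–173, giving a 30 bp product.

Yes — a 30 bp product.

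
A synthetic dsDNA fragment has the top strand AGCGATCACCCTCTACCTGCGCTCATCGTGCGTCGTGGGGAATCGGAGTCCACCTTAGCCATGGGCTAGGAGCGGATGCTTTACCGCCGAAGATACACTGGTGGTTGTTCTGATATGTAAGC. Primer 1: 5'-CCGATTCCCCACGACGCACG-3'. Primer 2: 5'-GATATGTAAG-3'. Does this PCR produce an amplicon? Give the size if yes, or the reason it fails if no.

Primer 1 (CCGATTCCCCACGACGCACG) has reverse complement CGTGCGTCGTGGGGAATCGG, which matches the top strand at positions 27–46; primer 1 anneals to the top strand there with its 3' end pointing upstream toward position 27.
Primer 2 (GATATGTAAG) matches the top strand directly at positions 112–121; it anneals to the bottom strand with its 3' end pointing downstream toward position 121.
The 3' ends diverge (primer 1 extends toward position 1, primer 2 toward position 122), so the primers never converge on a shared product.

No product — the primers' 3' ends point away from each other.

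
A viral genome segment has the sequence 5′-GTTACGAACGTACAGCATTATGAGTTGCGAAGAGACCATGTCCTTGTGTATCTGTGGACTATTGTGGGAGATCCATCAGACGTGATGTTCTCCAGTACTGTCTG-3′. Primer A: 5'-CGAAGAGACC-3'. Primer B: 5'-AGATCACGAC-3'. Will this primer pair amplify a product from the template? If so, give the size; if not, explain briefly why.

No product — primer B has no binding site in the template.

Primer B (AGATCACGAC) does not match the top strand, and its reverse complement GTCGTGATCT does not match either.
With no annealing site for primer B, no amplification occurs.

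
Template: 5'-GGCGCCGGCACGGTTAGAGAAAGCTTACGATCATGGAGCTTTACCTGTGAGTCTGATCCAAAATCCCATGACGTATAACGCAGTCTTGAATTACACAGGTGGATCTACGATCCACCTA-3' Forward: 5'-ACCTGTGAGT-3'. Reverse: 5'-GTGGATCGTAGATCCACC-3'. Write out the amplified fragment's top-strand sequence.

5'-ACCTGTGAGTCTGATCCAAAATCCCATGACGTATAACGCAGTCTTGAATTACACAGGTGGATCTACGATCCAC-3'

Forward primer ACCTGTGAGT is found on the top strand at positions 43–52.
Taking the reverse complement of GTGGATCGTAGATCCACC gives GGTGGATCTACGATCCAC, found at positions 98–115 on the template; the primer anneals here to the top strand with its 3' end pointing upstream.
The product is the template from position 43 through 115 (73 bp).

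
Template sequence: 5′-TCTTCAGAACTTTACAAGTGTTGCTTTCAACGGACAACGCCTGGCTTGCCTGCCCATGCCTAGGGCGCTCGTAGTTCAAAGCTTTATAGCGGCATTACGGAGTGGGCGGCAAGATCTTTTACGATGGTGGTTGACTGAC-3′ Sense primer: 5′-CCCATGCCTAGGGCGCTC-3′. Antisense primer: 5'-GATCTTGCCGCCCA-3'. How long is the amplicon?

Scanning the template, CCCATGCCTAGGGCGCTC occurs at positions 53–70; this primer anneals to the bottom strand there with its 3' end pointing downstream.
Reverse complement of the reverse primer: TGGGCGGCAAGATC. This occurs on the top strand at positions 103–116.
Product length = (reverse-primer end) − (forward-primer start) + 1 = 116 − 53 + 1 = 64 bp.

64 bp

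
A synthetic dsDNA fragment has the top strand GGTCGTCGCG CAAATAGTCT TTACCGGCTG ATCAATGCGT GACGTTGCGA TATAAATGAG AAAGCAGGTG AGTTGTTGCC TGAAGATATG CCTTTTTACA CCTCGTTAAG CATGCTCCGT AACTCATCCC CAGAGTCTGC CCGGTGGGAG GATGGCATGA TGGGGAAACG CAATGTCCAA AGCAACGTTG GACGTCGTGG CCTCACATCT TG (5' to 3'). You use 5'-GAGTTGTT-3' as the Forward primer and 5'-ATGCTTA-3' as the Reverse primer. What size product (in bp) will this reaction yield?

The forward primer matches the template at positions 70–77.
Taking the reverse complement of ATGCTTA gives TAAGCAT, found at positions 107–113 on the template; the primer anneals here to the top strand with its 3' end pointing upstream.
Product length = (reverse-primer end) − (forward-primer start) + 1 = 113 − 70 + 1 = 44 bp.

44 bp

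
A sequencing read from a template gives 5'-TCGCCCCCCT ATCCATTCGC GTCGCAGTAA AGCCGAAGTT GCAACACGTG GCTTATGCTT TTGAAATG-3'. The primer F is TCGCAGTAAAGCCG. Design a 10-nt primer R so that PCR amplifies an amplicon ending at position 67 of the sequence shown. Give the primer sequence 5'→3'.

The forward primer binds at positions 22–35; the product's 3' end on the top strand is position 67.
The reverse primer anneals to the top strand over positions 58–67, i.e. to CTTTTGAAAT.
Its sequence written 5'→3' is the reverse complement: ATTTCAAAAG.

5'-ATTTCAAAAG-3'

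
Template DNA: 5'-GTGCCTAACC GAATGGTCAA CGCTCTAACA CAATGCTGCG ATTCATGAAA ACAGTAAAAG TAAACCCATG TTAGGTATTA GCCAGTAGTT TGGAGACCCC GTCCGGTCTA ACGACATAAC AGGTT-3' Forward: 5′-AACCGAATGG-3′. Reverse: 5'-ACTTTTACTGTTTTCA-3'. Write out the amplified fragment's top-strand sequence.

The forward primer matches the template at positions 7–16.
Reverse complement of the reverse primer: TGAAAACAGTAAAAGT. This occurs on the top strand at positions 46–61.
The product is the template from position 7 through 61 (55 bp).

5'-AACCGAATGGTCAACGCTCTAACACAATGCTGCGATTCATGAAAACAGTAAAAGT-3'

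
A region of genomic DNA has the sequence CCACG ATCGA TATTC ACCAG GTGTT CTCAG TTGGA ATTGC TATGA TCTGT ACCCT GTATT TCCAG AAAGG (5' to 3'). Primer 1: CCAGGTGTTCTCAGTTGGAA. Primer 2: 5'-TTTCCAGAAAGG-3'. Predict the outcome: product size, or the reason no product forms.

No product — both primers anneal to the same strand and extend in the same direction.

Primer 1 (CCAGGTGTTCTCAGTTGGAA) matches the top strand at positions 17–36 (3' end points downstream).
Primer 2 (TTTCCAGAAAGG) also matches the top strand directly, at positions 59–70 — its reverse complement CCTTTCTGGAAA is not present.
Both primers anneal to the bottom strand with 3' ends pointing the same way, so neither can prime synthesis back toward the other.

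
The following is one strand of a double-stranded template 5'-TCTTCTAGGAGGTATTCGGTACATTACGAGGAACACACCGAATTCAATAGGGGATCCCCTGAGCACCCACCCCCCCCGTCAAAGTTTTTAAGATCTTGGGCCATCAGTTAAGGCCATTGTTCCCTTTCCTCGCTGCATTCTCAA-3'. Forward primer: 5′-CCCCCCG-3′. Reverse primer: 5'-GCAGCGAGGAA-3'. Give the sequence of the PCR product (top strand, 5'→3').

The forward primer matches the template at positions 72–78.
The reverse primer's reverse complement is TTCCTCGCTGC, which matches the template at positions 126–136.
The product is the template from position 72 through 136 (65 bp).

5'-CCCCCCGTCAAAGTTTTTAAGATCTTGGGCCATCAGTTAAGGCCATTGTTCCCTTTCCTCGCTGC-3'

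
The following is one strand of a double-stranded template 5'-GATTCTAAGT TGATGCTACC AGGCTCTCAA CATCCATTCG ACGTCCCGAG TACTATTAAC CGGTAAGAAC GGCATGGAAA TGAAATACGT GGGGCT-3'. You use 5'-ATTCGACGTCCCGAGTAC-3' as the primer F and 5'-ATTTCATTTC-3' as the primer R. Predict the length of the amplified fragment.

The forward primer matches the template at positions 36–53.
Reverse complement of the reverse primer: GAAATGAAAT. This occurs on the top strand at positions 77–86.
The product runs from position 36 to position 86, so its length is 86 − 36 + 1 = 51 bp.

51 bp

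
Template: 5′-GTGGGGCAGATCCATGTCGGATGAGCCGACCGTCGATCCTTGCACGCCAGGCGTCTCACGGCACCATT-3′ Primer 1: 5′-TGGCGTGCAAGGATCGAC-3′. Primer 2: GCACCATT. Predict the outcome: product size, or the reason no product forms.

No product — the primers' 3' ends point away from each other.

Primer 1 (TGGCGTGCAAGGATCGAC) has reverse complement GTCGATCCTTGCACGCCA, which matches the top strand at positions 32–49; primer 1 anneals to the top strand there with its 3' end pointing upstream toward position 32.
Primer 2 (GCACCATT) matches the top strand directly at positions 61–68; it anneals to the bottom strand with its 3' end pointing downstream toward position 68.
The 3' ends diverge (primer 1 extends toward position 1, primer 2 toward position 68), so the primers never converge on a shared product.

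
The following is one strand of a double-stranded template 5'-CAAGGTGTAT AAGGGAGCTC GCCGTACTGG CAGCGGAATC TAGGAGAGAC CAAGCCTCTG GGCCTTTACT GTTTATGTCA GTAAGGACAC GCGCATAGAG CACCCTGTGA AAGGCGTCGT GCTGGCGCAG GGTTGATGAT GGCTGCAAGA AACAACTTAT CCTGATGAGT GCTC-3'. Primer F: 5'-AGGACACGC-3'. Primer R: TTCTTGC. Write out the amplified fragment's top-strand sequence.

Scanning the template, AGGACACGC occurs at positions 84–92; this primer anneals to the bottom strand there with its 3' end pointing downstream.
The reverse primer's reverse complement is GCAAGAA, which matches the template at positions 145–151.
The product is the template from position 84 through 151 (68 bp).

5'-AGGACACGCGCATAGAGCACCCTGTGAAAGGCGTCGTGCTGGCGCAGGGTTGATGATGGCTGCAAGAA-3'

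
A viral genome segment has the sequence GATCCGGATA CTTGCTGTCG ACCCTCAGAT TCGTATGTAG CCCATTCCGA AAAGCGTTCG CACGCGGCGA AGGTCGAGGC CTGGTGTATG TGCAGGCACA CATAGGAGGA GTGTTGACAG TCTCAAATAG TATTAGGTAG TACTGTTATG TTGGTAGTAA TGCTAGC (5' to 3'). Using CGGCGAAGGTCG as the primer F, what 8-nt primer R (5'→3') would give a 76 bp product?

5'-CTACCTAA-3'

The forward primer binds at positions 65–76, so a 76 bp product ends at position 65 + 76 − 1 = 140.
The reverse primer anneals to the top strand over positions 133–140, i.e. to TTAGGTAG.
Its sequence written 5'→3' is the reverse complement: CTACCTAA.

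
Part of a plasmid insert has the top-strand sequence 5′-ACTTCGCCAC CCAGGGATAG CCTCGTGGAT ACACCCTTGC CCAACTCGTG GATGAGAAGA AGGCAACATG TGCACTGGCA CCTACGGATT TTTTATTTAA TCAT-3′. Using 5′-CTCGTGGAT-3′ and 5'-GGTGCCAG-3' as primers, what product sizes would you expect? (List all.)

61 bp, 38 bp

The forward primer CTCGTGGAT matches the top strand at positions 22–30, 45–53.
The reverse primer's reverse complement is CTGGCACC, matching at positions 75–82.
Each forward site pairs with the reverse site to give a product ending at position 82: sizes 61, 38 bp.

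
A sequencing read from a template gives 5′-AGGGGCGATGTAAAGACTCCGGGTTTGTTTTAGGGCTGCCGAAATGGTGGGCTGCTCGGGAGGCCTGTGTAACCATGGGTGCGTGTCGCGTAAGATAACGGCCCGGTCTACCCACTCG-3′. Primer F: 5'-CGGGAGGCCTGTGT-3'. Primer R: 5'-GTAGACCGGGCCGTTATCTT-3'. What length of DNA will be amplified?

55 bp

Scanning the template, CGGGAGGCCTGTGT occurs at positions 57–70; this primer anneals to the bottom strand there with its 3' end pointing downstream.
The reverse primer's reverse complement is AAGATAACGGCCCGGTCTAC, which matches the template at positions 92–111.
The product runs from position 57 to position 111, so its length is 111 − 57 + 1 = 55 bp.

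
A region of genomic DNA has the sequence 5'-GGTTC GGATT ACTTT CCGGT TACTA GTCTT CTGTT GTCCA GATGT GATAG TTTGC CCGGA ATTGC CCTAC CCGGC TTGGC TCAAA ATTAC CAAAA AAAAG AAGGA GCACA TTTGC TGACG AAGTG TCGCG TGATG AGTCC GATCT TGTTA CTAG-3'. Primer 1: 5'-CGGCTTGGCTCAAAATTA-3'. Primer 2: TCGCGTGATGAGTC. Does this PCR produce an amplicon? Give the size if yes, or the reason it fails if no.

Primer 1 (CGGCTTGGCTCAAAATTA) matches the top strand at positions 72–89 (3' end points downstream).
Primer 2 (TCGCGTGATGAGTC) also matches the top strand directly, at positions 126–139 — its reverse complement GACTCATCACGCGA is not present.
Both primers anneal to the bottom strand with 3' ends pointing the same way, so neither can prime synthesis back toward the other.

No product — both primers anneal to the same strand and extend in the same direction.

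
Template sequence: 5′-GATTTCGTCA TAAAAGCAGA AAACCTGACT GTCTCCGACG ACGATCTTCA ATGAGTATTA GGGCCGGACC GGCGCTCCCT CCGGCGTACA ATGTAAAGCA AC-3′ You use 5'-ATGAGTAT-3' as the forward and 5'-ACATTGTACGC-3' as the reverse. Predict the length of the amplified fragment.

The forward primer matches the template at positions 51–58.
Reverse complement of the reverse primer: GCGTACAATGT. This occurs on the top strand at positions 84–94.
The product runs from position 51 to position 94, so its length is 94 − 51 + 1 = 44 bp.

44 bp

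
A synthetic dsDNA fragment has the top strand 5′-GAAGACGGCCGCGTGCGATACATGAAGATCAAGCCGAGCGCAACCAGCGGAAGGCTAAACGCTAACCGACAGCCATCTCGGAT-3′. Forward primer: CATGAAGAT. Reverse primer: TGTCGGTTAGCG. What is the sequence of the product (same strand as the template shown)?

Scanning the template, CATGAAGAT occurs at positions 21–29; this primer anneals to the bottom strand there with its 3' end pointing downstream.
The reverse primer's reverse complement is CGCTAACCGACA, which matches the template at positions 60–71.
The product is the template from position 21 through 71 (51 bp).

5'-CATGAAGATCAAGCCGAGCGCAACCAGCGGAAGGCTAAACGCTAACCGACA-3'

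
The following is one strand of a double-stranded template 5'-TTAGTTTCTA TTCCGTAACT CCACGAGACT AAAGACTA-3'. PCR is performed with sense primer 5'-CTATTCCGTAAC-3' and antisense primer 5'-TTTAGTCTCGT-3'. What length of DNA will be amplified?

26 bp

Scanning the template, CTATTCCGTAAC occurs at positions 8–19; this primer anneals to the bottom strand there with its 3' end pointing downstream.
The reverse primer's reverse complement is ACGAGACTAAA, which matches the template at positions 23–33.
Product length = (reverse-primer end) − (forward-primer start) + 1 = 33 − 8 + 1 = 26 bp.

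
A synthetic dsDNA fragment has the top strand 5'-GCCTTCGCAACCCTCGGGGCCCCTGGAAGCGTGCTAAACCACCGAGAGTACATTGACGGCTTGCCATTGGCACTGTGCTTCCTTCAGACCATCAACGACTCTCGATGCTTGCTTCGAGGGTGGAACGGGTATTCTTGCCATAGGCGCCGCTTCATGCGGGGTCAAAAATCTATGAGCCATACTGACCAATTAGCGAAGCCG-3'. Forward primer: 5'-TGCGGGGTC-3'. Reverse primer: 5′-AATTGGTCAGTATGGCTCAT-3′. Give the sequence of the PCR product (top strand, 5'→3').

The forward primer matches the template at positions 155–163.
The reverse primer's reverse complement is ATGAGCCATACTGACCAATT, which matches the template at positions 172–191.
The product is the template from position 155 through 191 (37 bp).

5'-TGCGGGGTCAAAAATCTATGAGCCATACTGACCAATT-3'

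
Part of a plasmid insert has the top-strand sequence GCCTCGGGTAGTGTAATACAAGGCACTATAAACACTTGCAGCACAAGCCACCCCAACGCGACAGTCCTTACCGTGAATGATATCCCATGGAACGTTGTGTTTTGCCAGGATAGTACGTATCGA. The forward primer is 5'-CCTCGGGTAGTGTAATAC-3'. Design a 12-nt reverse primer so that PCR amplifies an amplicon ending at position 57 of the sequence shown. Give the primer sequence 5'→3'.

5'-GTTGGGGTGGCT-3'

The forward primer binds at positions 2–19; the product's 3' end on the top strand is position 57.
The reverse primer anneals to the top strand over positions 46–57, i.e. to AGCCACCCCAAC.
Its sequence written 5'→3' is the reverse complement: GTTGGGGTGGCT.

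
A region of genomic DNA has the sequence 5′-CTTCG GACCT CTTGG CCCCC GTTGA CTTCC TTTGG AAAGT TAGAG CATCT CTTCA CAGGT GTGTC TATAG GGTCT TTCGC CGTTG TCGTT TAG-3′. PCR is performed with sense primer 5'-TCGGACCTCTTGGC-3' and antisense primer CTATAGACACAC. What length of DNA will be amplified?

68 bp

Forward primer TCGGACCTCTTGGC is found on the top strand at positions 3–16.
Taking the reverse complement of CTATAGACACAC gives GTGTGTCTATAG, found at positions 59–70 on the template; the primer anneals here to the top strand with its 3' end pointing upstream.
Product length = (reverse-primer end) − (forward-primer start) + 1 = 70 − 3 + 1 = 68 bp.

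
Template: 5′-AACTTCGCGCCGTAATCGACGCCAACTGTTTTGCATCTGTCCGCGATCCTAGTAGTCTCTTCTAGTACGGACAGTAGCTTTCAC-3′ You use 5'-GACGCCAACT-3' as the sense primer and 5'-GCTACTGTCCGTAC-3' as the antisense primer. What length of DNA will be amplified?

Scanning the template, GACGCCAACT occurs at positions 18–27; this primer anneals to the bottom strand there with its 3' end pointing downstream.
Reverse complement of the reverse primer: GTACGGACAGTAGC. This occurs on the top strand at positions 65–78.
The product runs from position 18 to position 78, so its length is 78 − 18 + 1 = 61 bp.

61 bp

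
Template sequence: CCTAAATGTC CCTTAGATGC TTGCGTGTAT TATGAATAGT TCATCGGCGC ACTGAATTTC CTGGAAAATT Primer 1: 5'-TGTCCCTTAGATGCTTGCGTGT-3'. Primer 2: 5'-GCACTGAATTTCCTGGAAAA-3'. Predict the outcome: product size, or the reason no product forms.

Primer 1 (TGTCCCTTAGATGCTTGCGTGT) matches the top strand at positions 7–28 (3' end points downstream).
Primer 2 (GCACTGAATTTCCTGGAAAA) also matches the top strand directly, at positions 49–68 — its reverse complement TTTTCCAGGAAATTCAGTGC is not present.
Both primers anneal to the bottom strand with 3' ends pointing the same way, so neither can prime synthesis back toward the other.

No product — both primers anneal to the same strand and extend in the same direction.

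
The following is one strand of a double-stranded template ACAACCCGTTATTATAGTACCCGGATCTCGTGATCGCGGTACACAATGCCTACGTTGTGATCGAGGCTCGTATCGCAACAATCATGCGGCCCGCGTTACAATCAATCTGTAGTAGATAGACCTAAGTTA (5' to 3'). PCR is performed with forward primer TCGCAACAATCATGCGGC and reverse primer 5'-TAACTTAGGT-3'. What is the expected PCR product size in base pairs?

57 bp

Scanning the template, TCGCAACAATCATGCGGC occurs at positions 73–90; this primer anneals to the bottom strand there with its 3' end pointing downstream.
Taking the reverse complement of TAACTTAGGT gives ACCTAAGTTA, found at positions 120–129 on the template; the primer anneals here to the top strand with its 3' end pointing upstream.
Amplicon spans positions 73–129: 57 bp.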